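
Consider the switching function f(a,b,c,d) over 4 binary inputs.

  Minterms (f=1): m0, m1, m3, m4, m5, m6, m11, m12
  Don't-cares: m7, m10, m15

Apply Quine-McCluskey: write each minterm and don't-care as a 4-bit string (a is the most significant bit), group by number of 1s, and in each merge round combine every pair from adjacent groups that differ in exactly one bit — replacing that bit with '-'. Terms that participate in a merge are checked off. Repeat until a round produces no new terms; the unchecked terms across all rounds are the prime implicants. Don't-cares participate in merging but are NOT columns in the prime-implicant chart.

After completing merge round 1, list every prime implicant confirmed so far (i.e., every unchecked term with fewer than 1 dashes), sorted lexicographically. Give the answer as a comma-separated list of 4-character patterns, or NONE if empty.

NONE

size-2^0 implicants → 0000(✓)  0001(✓)  0011(✓)  0100(✓)  0101(✓)  0110(✓)  0111(✓)  1010(✓)  1011(✓)  1100(✓)  1111(✓)
size-2^1 implicants → -011(✓)  -100  -111(✓)  0-00(✓)  0-01(✓)  0-11(✓)  00-1(✓)  000-(✓)  01-0(✓)  01-1(✓)  010-(✓)  011-(✓)  1-11(✓)  101-
size-2^2 implicants → --11  0--1  0-0-  01--
Unchecked terms (primes): --11, -100, 0--1, 0-0-, 01--, 101-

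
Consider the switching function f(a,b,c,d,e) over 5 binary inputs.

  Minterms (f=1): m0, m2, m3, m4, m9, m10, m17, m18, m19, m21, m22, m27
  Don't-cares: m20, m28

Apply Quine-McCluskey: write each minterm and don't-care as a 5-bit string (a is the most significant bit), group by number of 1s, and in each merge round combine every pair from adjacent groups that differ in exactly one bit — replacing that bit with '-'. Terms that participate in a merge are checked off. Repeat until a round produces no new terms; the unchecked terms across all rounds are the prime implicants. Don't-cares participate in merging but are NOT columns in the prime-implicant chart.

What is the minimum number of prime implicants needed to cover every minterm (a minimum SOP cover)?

7

size-2^0 implicants → 00000(✓)  00010(✓)  00011(✓)  00100(✓)  01001  01010(✓)  10001(✓)  10010(✓)  10011(✓)  10100(✓)  10101(✓)  10110(✓)  11011(✓)  11100(✓)
size-2^1 implicants → -0010(✓)  -0011(✓)  -0100  0-010  00-00  000-0  0001-(✓)  1-011  1-100  10-01  10-10  100-1  1001-(✓)  101-0  1010-
size-2^2 implicants → -001-
Unchecked terms (primes): -001-, -0100, 0-010, 00-00, 000-0, 01001, 1-011, 1-100, 10-01, 10-10, 100-1, 101-0, 1010-
Minterm coverage:
  m0 ⊆ 00-00,000-0
  m2 ⊆ -001-,0-010,000-0
  m3 ⊆ -001- [E]
  m4 ⊆ -0100,00-00
  m9 ⊆ 01001 [E]
  m10 ⊆ 0-010 [E]
  m17 ⊆ 10-01,100-1
  m18 ⊆ -001-,10-10
  m19 ⊆ -001-,1-011,100-1
  m21 ⊆ 10-01,1010-
  m22 ⊆ 10-10,101-0
  m27 ⊆ 1-011 [E]
E = {-001-, 0-010, 01001, 1-011}
Petrick residual → 00-00, 10-01, 10-10
Cover = b'c'd + a'c'de' + a'b'd'e' + a'bc'd'e + ac'de + ab'd'e + ab'de'  |cover|=7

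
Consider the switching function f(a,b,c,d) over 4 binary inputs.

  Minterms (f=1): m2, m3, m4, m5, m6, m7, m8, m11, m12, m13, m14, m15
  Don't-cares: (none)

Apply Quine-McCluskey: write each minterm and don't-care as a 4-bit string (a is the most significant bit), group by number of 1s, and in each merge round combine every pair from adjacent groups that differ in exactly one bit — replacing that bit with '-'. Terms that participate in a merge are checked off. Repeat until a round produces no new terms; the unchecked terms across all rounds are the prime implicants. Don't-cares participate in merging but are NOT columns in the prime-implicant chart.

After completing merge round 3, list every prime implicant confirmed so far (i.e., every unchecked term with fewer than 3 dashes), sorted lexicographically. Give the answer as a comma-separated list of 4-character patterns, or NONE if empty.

--11, 0-1-, 1-00

Round 0: 0010✓ 0011✓ 0100✓ 0101✓ 0110✓ 0111✓ 1000✓ 1011✓ 1100✓ 1101✓ 1110✓ 1111✓
Round 1: -011✓ -100✓ -101✓ -110✓ -111✓ 0-10✓ 0-11✓ 001-✓ 01-0✓ 01-1✓ 010-✓ 011-✓ 1-00 1-11✓ 11-0✓ 11-1✓ 110-✓ 111-✓
Round 2: --11 -1-0✓ -1-1✓ -10-✓ -11-✓ 0-1- 01--✓ 11--✓
Round 3: -1--
PIs = {--11, -1--, 0-1-, 1-00}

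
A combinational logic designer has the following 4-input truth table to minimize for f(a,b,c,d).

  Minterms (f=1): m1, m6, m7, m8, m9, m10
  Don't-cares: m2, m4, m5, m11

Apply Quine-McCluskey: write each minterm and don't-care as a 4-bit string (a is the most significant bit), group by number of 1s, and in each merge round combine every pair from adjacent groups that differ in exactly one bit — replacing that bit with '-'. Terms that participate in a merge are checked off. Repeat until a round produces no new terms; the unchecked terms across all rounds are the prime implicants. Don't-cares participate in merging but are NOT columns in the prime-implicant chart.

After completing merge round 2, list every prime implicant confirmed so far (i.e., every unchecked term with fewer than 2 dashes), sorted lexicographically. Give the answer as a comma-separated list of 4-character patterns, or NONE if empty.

[col 0] 0001*, 0010*, 0100*, 0101*, 0110*, 0111*, 1000*, 1001*, 1010*, 1011*
[col 1] -001, -010, 0-01, 0-10, 01-0*, 01-1*, 010-*, 011-*, 10-0*, 10-1*, 100-*, 101-*
[col 2] 01--, 10--
Prime implicants: -001, -010, 0-01, 0-10, 01--, 10--

-001, -010, 0-01, 0-10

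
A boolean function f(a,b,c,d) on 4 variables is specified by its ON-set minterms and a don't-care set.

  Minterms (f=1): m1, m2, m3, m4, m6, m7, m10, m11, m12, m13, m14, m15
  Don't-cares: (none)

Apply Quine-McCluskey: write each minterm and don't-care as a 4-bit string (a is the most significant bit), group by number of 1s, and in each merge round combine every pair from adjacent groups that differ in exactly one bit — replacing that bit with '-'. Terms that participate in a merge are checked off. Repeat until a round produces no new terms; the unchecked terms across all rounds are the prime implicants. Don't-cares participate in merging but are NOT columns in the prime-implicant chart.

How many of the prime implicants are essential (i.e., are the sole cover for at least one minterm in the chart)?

[col 0] 0001*, 0010*, 0011*, 0100*, 0110*, 0111*, 1010*, 1011*, 1100*, 1101*, 1110*, 1111*
[col 1] -010*, -011*, -100*, -110*, -111*, 0-10*, 0-11*, 00-1, 001-*, 01-0*, 011-*, 1-10*, 1-11*, 101-*, 11-0*, 11-1*, 110-*, 111-*
[col 2] --10*, --11*, -01-*, -1-0, -11-*, 0-1-*, 1-1-*, 11--
[col 3] --1-
Prime implicants: --1-, -1-0, 00-1, 11--
PI chart (minterm → PIs covering it):
  1 | 00-1  (sole → essential)
  2 | --1-  (sole → essential)
  3 | --1-,00-1
  4 | -1-0  (sole → essential)
  6 | --1-,-1-0
  7 | --1-  (sole → essential)
  10 | --1-  (sole → essential)
  11 | --1-  (sole → essential)
  12 | -1-0,11--
  13 | 11--  (sole → essential)
  14 | --1-,-1-0,11--
  15 | --1-,11--
Essential prime implicants: --1-, -1-0, 00-1, 11--

4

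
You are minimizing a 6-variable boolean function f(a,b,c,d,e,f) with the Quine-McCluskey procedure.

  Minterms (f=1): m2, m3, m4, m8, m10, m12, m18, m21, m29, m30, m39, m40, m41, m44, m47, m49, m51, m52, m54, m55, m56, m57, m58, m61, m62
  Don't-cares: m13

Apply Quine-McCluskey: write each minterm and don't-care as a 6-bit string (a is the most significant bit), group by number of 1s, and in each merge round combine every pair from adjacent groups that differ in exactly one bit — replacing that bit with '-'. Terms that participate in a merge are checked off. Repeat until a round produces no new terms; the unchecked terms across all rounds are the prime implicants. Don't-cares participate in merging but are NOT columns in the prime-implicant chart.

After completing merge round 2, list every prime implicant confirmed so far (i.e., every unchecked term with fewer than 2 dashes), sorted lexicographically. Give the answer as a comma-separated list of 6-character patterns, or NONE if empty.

-11101, -11110, 0-0010, 0-1101, 00-010, 00-100, 00001-, 0010-0, 00110-, 01-101, 1-0111, 10-111, 11-001, 11-110, 110-11, 1100-1, 1101-0, 11011-, 111-01, 111-10, 1110-0

[col 0] 000010*, 000011*, 000100*, 001000*, 001010*, 001100*, 001101*, 010010*, 010101*, 011101*, 011110*, 100111*, 101000*, 101001*, 101100*, 101111*, 110001*, 110011*, 110100*, 110110*, 110111*, 111000*, 111001*, 111010*, 111101*, 111110*
[col 1] -01000*, -01100*, -11101, -11110, 0-0010, 0-1101, 00-010, 00-100, 00001-, 001-00*, 0010-0, 00110-, 01-101, 1-0111, 1-1000*, 1-1001*, 10-111, 101-00*, 10100-*, 11-001, 11-110, 110-11, 1100-1, 1101-0, 11011-, 111-01, 111-10, 1110-0, 11100-*
[col 2] -01-00, 1-100-
Prime implicants: -01-00, -11101, -11110, 0-0010, 0-1101, 00-010, 00-100, 00001-, 0010-0, 00110-, 01-101, 1-0111, 1-100-, 10-111, 11-001, 11-110, 110-11, 1100-1, 1101-0, 11011-, 111-01, 111-10, 1110-0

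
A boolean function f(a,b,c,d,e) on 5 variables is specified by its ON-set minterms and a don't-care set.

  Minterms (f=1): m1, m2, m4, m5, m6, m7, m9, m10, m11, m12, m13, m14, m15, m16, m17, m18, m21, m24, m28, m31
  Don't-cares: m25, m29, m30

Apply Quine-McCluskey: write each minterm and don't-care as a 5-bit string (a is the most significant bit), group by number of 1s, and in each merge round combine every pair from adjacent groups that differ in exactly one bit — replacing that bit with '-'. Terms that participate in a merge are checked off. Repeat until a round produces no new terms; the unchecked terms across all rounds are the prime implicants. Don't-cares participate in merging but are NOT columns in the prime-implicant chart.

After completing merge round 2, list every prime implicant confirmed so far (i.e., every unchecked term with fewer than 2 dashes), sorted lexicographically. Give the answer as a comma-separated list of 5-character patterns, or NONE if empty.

size-2^0 implicants → 00001(✓)  00010(✓)  00100(✓)  00101(✓)  00110(✓)  00111(✓)  01001(✓)  01010(✓)  01011(✓)  01100(✓)  01101(✓)  01110(✓)  01111(✓)  10000(✓)  10001(✓)  10010(✓)  10101(✓)  11000(✓)  11001(✓)  11100(✓)  11101(✓)  11110(✓)  11111(✓)
size-2^1 implicants → -0001(✓)  -0010  -0101(✓)  -1001(✓)  -1100(✓)  -1101(✓)  -1110(✓)  -1111(✓)  0-001(✓)  0-010(✓)  0-100(✓)  0-101(✓)  0-110(✓)  0-111(✓)  00-01(✓)  00-10(✓)  001-0(✓)  001-1(✓)  0010-(✓)  0011-(✓)  01-01(✓)  01-10(✓)  01-11(✓)  010-1(✓)  0101-(✓)  011-0(✓)  011-1(✓)  0110-(✓)  0111-(✓)  1-000(✓)  1-001(✓)  1-101(✓)  10-01(✓)  100-0  1000-(✓)  11-00(✓)  11-01(✓)  1100-(✓)  111-0(✓)  111-1(✓)  1110-(✓)  1111-(✓)
size-2^2 implicants → --001(✓)  --101(✓)  -0-01(✓)  -1-01(✓)  -11-0(✓)  -11-1(✓)  -110-(✓)  -111-(✓)  0--01(✓)  0--10  0-1-0(✓)  0-1-1(✓)  0-10-(✓)  0-11-(✓)  001--(✓)  01--1  01-1-  011--(✓)  1--01(✓)  1-00-  11-0-  111--(✓)
size-2^3 implicants → ---01  -11--  0-1--
Unchecked terms (primes): ---01, -0010, -11--, 0--10, 0-1--, 01--1, 01-1-, 1-00-, 100-0, 11-0-

-0010, 100-0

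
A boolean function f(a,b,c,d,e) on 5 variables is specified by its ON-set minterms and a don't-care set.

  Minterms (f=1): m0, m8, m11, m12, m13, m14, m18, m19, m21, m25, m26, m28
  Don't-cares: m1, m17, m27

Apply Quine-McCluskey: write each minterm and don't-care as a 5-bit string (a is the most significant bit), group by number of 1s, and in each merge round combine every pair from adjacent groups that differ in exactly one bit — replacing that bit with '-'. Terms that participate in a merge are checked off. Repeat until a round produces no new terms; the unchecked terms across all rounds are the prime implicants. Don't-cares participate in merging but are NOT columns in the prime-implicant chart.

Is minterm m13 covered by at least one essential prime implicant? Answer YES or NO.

Round 0: 00000✓ 00001✓ 01000✓ 01011✓ 01100✓ 01101✓ 01110✓ 10001✓ 10010✓ 10011✓ 10101✓ 11001✓ 11010✓ 11011✓ 11100✓
Round 1: -0001 -1011 -1100 0-000 0000- 01-00 011-0 0110- 1-001✓ 1-010✓ 1-011✓ 10-01 100-1✓ 1001-✓ 110-1✓ 1101-✓
Round 2: 1-0-1 1-01-
PIs = {-0001, -1011, -1100, 0-000, 0000-, 01-00, 011-0, 0110-, 1-0-1, 1-01-, 10-01}
Coverage chart:
  m0: 0-000,0000-
  m8: 0-000,01-00
  m11: -1011 ←essential
  m12: -1100,01-00,011-0,0110-
  m13: 0110- ←essential
  m14: 011-0 ←essential
  m18: 1-01- ←essential
  m19: 1-0-1,1-01-
  m21: 10-01 ←essential
  m25: 1-0-1 ←essential
  m26: 1-01- ←essential
  m28: -1100 ←essential
Essential: -1011, -1100, 011-0, 0110-, 1-0-1, 1-01-, 10-01

YES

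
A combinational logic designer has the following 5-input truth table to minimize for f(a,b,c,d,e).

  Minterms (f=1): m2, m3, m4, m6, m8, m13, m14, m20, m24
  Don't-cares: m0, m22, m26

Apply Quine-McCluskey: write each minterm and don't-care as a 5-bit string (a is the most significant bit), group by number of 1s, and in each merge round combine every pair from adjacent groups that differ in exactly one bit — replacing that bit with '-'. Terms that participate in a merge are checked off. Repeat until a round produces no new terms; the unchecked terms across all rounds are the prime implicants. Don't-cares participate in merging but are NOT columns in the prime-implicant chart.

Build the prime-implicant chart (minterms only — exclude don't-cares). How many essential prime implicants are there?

Round 0: 00000✓ 00010✓ 00011✓ 00100✓ 00110✓ 01000✓ 01101 01110✓ 10100✓ 10110✓ 11000✓ 11010✓
Round 1: -0100✓ -0110✓ -1000 0-000 0-110 00-00✓ 00-10✓ 000-0✓ 0001- 001-0✓ 101-0✓ 110-0
Round 2: -01-0 00--0
PIs = {-01-0, -1000, 0-000, 0-110, 00--0, 0001-, 01101, 110-0}
Coverage chart:
  m2: 00--0,0001-
  m3: 0001- ←essential
  m4: -01-0,00--0
  m6: -01-0,0-110,00--0
  m8: -1000,0-000
  m13: 01101 ←essential
  m14: 0-110 ←essential
  m20: -01-0 ←essential
  m24: -1000,110-0
Essential: -01-0, 0-110, 0001-, 01101

4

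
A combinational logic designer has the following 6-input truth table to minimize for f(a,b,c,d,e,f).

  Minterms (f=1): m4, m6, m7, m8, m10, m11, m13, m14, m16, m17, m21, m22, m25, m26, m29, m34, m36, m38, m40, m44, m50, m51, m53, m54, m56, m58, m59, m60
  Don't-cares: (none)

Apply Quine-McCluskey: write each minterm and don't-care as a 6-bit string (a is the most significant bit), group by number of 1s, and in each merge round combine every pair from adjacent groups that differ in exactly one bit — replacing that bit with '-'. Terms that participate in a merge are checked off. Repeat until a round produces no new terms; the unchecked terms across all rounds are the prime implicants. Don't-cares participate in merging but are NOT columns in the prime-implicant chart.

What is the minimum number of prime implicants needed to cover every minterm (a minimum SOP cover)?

size-2^0 implicants → 000100(✓)  000110(✓)  000111(✓)  001000(✓)  001010(✓)  001011(✓)  001101(✓)  001110(✓)  010000(✓)  010001(✓)  010101(✓)  010110(✓)  011001(✓)  011010(✓)  011101(✓)  100010(✓)  100100(✓)  100110(✓)  101000(✓)  101100(✓)  110010(✓)  110011(✓)  110101(✓)  110110(✓)  111000(✓)  111010(✓)  111011(✓)  111100(✓)
size-2^1 implicants → -00100(✓)  -00110(✓)  -01000  -10101  -10110(✓)  -11010  0-0110(✓)  0-1010  0-1101  00-110  0001-0(✓)  00011-  001-10  0010-0  00101-  01-001(✓)  01-101(✓)  010-01(✓)  01000-  011-01(✓)  1-0010(✓)  1-0110(✓)  1-1000(✓)  1-1100(✓)  10-100  100-10(✓)  1001-0(✓)  101-00(✓)  11-010(✓)  11-011(✓)  110-10(✓)  11001-(✓)  111-00(✓)  1110-0  11101-(✓)
size-2^2 implicants → --0110  -001-0  01--01  1-0-10  1-1-00  11-01-
Unchecked terms (primes): --0110, -001-0, -01000, -10101, -11010, 0-1010, 0-1101, 00-110, 00011-, 001-10, 0010-0, 00101-, 01--01, 01000-, 1-0-10, 1-1-00, 10-100, 11-01-, 1110-0
Minterm coverage:
  m4 ⊆ -001-0 [E]
  m6 ⊆ --0110,-001-0,00-110,00011-
  m7 ⊆ 00011- [E]
  m8 ⊆ -01000,0010-0
  m10 ⊆ 0-1010,001-10,0010-0,00101-
  m11 ⊆ 00101- [E]
  m13 ⊆ 0-1101 [E]
  m14 ⊆ 00-110,001-10
  m16 ⊆ 01000- [E]
  m17 ⊆ 01--01,01000-
  m21 ⊆ -10101,01--01
  m22 ⊆ --0110 [E]
  m25 ⊆ 01--01 [E]
  m26 ⊆ -11010,0-1010
  m29 ⊆ 0-1101,01--01
  m34 ⊆ 1-0-10 [E]
  m36 ⊆ -001-0,10-100
  m38 ⊆ --0110,-001-0,1-0-10
  m40 ⊆ -01000,1-1-00
  m44 ⊆ 1-1-00,10-100
  m50 ⊆ 1-0-10,11-01-
  m51 ⊆ 11-01- [E]
  m53 ⊆ -10101 [E]
  m54 ⊆ --0110,1-0-10
  m56 ⊆ 1-1-00,1110-0
  m58 ⊆ -11010,11-01-,1110-0
  m59 ⊆ 11-01- [E]
  m60 ⊆ 1-1-00 [E]
E = {--0110, -001-0, -10101, 0-1101, 00011-, 00101-, 01--01, 01000-, 1-0-10, 1-1-00, 11-01-}
Petrick residual → -01000, -11010, 00-110
Cover = c'def' + b'c'df' + b'cd'e'f' + bc'de'f + bcd'ef' + a'cde'f + a'b'def' + a'b'c'de + a'b'cd'e + a'be'f + a'bc'd'e' + ac'ef' + ace'f' + abd'e  |cover|=14

14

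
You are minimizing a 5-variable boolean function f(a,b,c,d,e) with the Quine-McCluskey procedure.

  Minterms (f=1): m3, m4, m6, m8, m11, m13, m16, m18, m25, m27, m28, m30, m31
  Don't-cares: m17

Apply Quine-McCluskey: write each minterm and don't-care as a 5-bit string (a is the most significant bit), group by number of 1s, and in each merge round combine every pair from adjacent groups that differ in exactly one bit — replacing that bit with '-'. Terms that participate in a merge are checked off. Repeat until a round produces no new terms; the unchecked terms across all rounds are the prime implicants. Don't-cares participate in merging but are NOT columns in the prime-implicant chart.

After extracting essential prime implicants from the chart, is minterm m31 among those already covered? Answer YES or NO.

Round 0: 00011✓ 00100✓ 00110✓ 01000 01011✓ 01101 10000✓ 10001✓ 10010✓ 11001✓ 11011✓ 11100✓ 11110✓ 11111✓
Round 1: -1011 0-011 001-0 1-001 100-0 1000- 11-11 110-1 111-0 1111-
PIs = {-1011, 0-011, 001-0, 01000, 01101, 1-001, 100-0, 1000-, 11-11, 110-1, 111-0, 1111-}
Coverage chart:
  m3: 0-011 ←essential
  m4: 001-0 ←essential
  m6: 001-0 ←essential
  m8: 01000 ←essential
  m11: -1011,0-011
  m13: 01101 ←essential
  m16: 100-0,1000-
  m18: 100-0 ←essential
  m25: 1-001,110-1
  m27: -1011,11-11,110-1
  m28: 111-0 ←essential
  m30: 111-0,1111-
  m31: 11-11,1111-
Essential: 0-011, 001-0, 01000, 01101, 100-0, 111-0

NO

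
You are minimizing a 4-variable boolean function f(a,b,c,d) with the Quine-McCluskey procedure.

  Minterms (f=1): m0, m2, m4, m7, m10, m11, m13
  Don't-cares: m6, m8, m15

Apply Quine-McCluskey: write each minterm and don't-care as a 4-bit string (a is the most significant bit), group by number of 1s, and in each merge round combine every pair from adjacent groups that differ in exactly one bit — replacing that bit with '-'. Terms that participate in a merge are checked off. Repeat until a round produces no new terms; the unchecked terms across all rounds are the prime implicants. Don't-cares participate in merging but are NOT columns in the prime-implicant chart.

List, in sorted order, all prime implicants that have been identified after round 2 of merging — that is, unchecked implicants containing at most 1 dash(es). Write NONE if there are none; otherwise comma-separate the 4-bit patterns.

-111, 011-, 1-11, 101-, 11-1

[col 0] 0000*, 0010*, 0100*, 0110*, 0111*, 1000*, 1010*, 1011*, 1101*, 1111*
[col 1] -000*, -010*, -111, 0-00*, 0-10*, 00-0*, 01-0*, 011-, 1-11, 10-0*, 101-, 11-1
[col 2] -0-0, 0--0
Prime implicants: -0-0, -111, 0--0, 011-, 1-11, 101-, 11-1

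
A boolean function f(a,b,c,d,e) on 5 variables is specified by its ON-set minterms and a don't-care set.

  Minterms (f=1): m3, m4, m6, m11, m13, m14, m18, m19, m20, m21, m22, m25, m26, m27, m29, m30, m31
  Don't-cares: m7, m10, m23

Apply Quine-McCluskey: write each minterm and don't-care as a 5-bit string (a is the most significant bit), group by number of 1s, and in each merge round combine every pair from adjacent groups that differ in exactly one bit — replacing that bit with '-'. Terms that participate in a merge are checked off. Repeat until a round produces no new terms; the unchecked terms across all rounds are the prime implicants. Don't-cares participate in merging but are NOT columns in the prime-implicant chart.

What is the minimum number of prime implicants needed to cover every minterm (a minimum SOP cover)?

size-2^0 implicants → 00011(✓)  00100(✓)  00110(✓)  00111(✓)  01010(✓)  01011(✓)  01101(✓)  01110(✓)  10010(✓)  10011(✓)  10100(✓)  10101(✓)  10110(✓)  10111(✓)  11001(✓)  11010(✓)  11011(✓)  11101(✓)  11110(✓)  11111(✓)
size-2^1 implicants → -0011(✓)  -0100(✓)  -0110(✓)  -0111(✓)  -1010(✓)  -1011(✓)  -1101  -1110(✓)  0-011(✓)  0-110(✓)  00-11(✓)  001-0(✓)  0011-(✓)  01-10(✓)  0101-(✓)  1-010(✓)  1-011(✓)  1-101(✓)  1-110(✓)  1-111(✓)  10-10(✓)  10-11(✓)  1001-(✓)  101-0(✓)  101-1(✓)  1010-(✓)  1011-(✓)  11-01(✓)  11-10(✓)  11-11(✓)  110-1(✓)  1101-(✓)  111-1(✓)  1111-(✓)
size-2^2 implicants → --011  --110  -0-11  -01-0  -011-  -1-10  -101-  1--10(✓)  1--11(✓)  1-01-(✓)  1-1-1  1-11-(✓)  10-1-(✓)  101--  11--1  11-1-(✓)
size-2^3 implicants → 1--1-
Unchecked terms (primes): --011, --110, -0-11, -01-0, -011-, -1-10, -101-, -1101, 1--1-, 1-1-1, 101--, 11--1
Minterm coverage:
  m3 ⊆ --011,-0-11
  m4 ⊆ -01-0 [E]
  m6 ⊆ --110,-01-0,-011-
  m11 ⊆ --011,-101-
  m13 ⊆ -1101 [E]
  m14 ⊆ --110,-1-10
  m18 ⊆ 1--1- [E]
  m19 ⊆ --011,-0-11,1--1-
  m20 ⊆ -01-0,101--
  m21 ⊆ 1-1-1,101--
  m22 ⊆ --110,-01-0,-011-,1--1-,101--
  m25 ⊆ 11--1 [E]
  m26 ⊆ -1-10,-101-,1--1-
  m27 ⊆ --011,-101-,1--1-,11--1
  m29 ⊆ -1101,1-1-1,11--1
  m30 ⊆ --110,-1-10,1--1-
  m31 ⊆ 1--1-,1-1-1,11--1
E = {-01-0, -1101, 1--1-, 11--1}
Petrick residual → --011, --110, 1-1-1
Cover = c'de + cde' + b'ce' + bcd'e + ad + ace + abe  |cover|=7

7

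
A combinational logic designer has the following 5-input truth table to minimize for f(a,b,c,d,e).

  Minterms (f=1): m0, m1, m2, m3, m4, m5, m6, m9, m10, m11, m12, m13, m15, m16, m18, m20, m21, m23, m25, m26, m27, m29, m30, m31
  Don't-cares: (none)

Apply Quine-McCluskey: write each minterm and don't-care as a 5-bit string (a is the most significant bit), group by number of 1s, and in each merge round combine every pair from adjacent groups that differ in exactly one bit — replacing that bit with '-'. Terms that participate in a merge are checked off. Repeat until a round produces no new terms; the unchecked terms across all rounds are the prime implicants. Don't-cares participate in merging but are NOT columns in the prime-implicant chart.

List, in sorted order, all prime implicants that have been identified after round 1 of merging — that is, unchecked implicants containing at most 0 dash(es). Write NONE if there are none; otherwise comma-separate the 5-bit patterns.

NONE

Round 0: 00000✓ 00001✓ 00010✓ 00011✓ 00100✓ 00101✓ 00110✓ 01001✓ 01010✓ 01011✓ 01100✓ 01101✓ 01111✓ 10000✓ 10010✓ 10100✓ 10101✓ 10111✓ 11001✓ 11010✓ 11011✓ 11101✓ 11110✓ 11111✓
Round 1: -0000✓ -0010✓ -0100✓ -0101✓ -1001✓ -1010✓ -1011✓ -1101✓ -1111✓ 0-001✓ 0-010✓ 0-011✓ 0-100✓ 0-101✓ 00-00✓ 00-01✓ 00-10✓ 000-0✓ 000-1✓ 0000-✓ 0001-✓ 001-0✓ 0010-✓ 01-01✓ 01-11✓ 010-1✓ 0101-✓ 011-1✓ 0110-✓ 1-010✓ 1-101✓ 1-111✓ 10-00✓ 100-0✓ 101-1✓ 1010-✓ 11-01✓ 11-10✓ 11-11✓ 110-1✓ 1101-✓ 111-1✓ 1111-✓
Round 2: --010 --101 -0-00 -00-0 -010- -1-01✓ -1-11✓ -10-1✓ -101- -11-1✓ 0--01 0-0-1 0-01- 0-10- 00--0 00-0- 000-- 01--1✓ 1-1-1 11--1✓ 11-1-
Round 3: -1--1
PIs = {--010, --101, -0-00, -00-0, -010-, -1--1, -101-, 0--01, 0-0-1, 0-01-, 0-10-, 00--0, 00-0-, 000--, 1-1-1, 11-1-}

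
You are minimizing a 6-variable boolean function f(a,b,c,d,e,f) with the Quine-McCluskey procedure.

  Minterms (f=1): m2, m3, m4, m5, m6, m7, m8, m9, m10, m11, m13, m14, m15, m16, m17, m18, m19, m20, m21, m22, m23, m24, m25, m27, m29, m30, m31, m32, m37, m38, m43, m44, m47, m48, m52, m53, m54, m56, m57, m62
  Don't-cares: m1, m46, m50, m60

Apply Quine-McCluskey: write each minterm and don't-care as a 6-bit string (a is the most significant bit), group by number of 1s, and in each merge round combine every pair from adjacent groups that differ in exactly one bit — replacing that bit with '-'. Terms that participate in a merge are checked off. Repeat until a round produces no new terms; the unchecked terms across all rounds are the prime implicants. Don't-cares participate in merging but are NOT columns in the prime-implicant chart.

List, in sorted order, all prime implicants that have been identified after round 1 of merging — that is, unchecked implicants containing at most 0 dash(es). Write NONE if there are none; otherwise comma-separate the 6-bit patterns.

size-2^0 implicants → 000001(✓)  000010(✓)  000011(✓)  000100(✓)  000101(✓)  000110(✓)  000111(✓)  001000(✓)  001001(✓)  001010(✓)  001011(✓)  001101(✓)  001110(✓)  001111(✓)  010000(✓)  010001(✓)  010010(✓)  010011(✓)  010100(✓)  010101(✓)  010110(✓)  010111(✓)  011000(✓)  011001(✓)  011011(✓)  011101(✓)  011110(✓)  011111(✓)  100000(✓)  100101(✓)  100110(✓)  101011(✓)  101100(✓)  101110(✓)  101111(✓)  110000(✓)  110010(✓)  110100(✓)  110101(✓)  110110(✓)  111000(✓)  111001(✓)  111100(✓)  111110(✓)
size-2^1 implicants → -00101(✓)  -00110(✓)  -01011(✓)  -01110(✓)  -01111(✓)  -10000(✓)  -10010(✓)  -10100(✓)  -10101(✓)  -10110(✓)  -11000(✓)  -11001(✓)  -11110(✓)  0-0001(✓)  0-0010(✓)  0-0011(✓)  0-0100(✓)  0-0101(✓)  0-0110(✓)  0-0111(✓)  0-1000(✓)  0-1001(✓)  0-1011(✓)  0-1101(✓)  0-1110(✓)  0-1111(✓)  00-001(✓)  00-010(✓)  00-011(✓)  00-101(✓)  00-110(✓)  00-111(✓)  000-01(✓)  000-10(✓)  000-11(✓)  0000-1(✓)  00001-(✓)  0001-0(✓)  0001-1(✓)  00010-(✓)  00011-(✓)  001-01(✓)  001-10(✓)  001-11(✓)  0010-0(✓)  0010-1(✓)  00100-(✓)  00101-(✓)  0011-1(✓)  00111-(✓)  01-000(✓)  01-001(✓)  01-011(✓)  01-101(✓)  01-110(✓)  01-111(✓)  010-00(✓)  010-01(✓)  010-10(✓)  010-11(✓)  0100-0(✓)  0100-1(✓)  01000-(✓)  01001-(✓)  0101-0(✓)  0101-1(✓)  01010-(✓)  01011-(✓)  011-01(✓)  011-11(✓)  0110-1(✓)  01100-(✓)  0111-1(✓)  01111-(✓)  1-0000  1-0101(✓)  1-0110(✓)  1-1100(✓)  1-1110(✓)  10-110(✓)  101-11(✓)  1011-0(✓)  10111-(✓)  11-000(✓)  11-100(✓)  11-110(✓)  110-00(✓)  110-10(✓)  1100-0(✓)  1101-0(✓)  11010-(✓)  111-00(✓)  11100-(✓)  1111-0(✓)
size-2^2 implicants → --0101  --0110(✓)  --1110(✓)  -0-110(✓)  -01-11  -0111-  -1-000  -1-110(✓)  -10-00(✓)  -10-10(✓)  -100-0(✓)  -101-0(✓)  -1010-  -1100-  0--001(✓)  0--011(✓)  0--101(✓)  0--110(✓)  0--111(✓)  0-0-01(✓)  0-0-10(✓)  0-0-11(✓)  0-00-1(✓)  0-001-(✓)  0-01-0(✓)  0-01-1(✓)  0-010-(✓)  0-011-(✓)  0-1-01(✓)  0-1-11(✓)  0-10-1(✓)  0-100-  0-11-1(✓)  0-111-(✓)  00--01(✓)  00--10(✓)  00--11(✓)  00-0-1(✓)  00-01-(✓)  00-1-1(✓)  00-11-(✓)  000--1(✓)  000-1-(✓)  0001--(✓)  001--1(✓)  001-1-(✓)  0010--  01--01(✓)  01--11(✓)  01-0-1(✓)  01-00-  01-1-1(✓)  01-11-(✓)  010--0(✓)  010--1(✓)  010-0-(✓)  010-1-(✓)  0100--(✓)  0101--(✓)  011--1(✓)  1--110(✓)  1-11-0  11--00  11-1-0  110--0(✓)
size-2^3 implicants → ---110  -10--0  0---01(✓)  0---11(✓)  0--0-1(✓)  0--1-1(✓)  0--11-  0-0--1(✓)  0-0-1-  0-01--  0-1--1(✓)  00---1(✓)  00--1-  01---1(✓)  010---
size-2^4 implicants → 0----1
Unchecked terms (primes): ---110, --0101, -01-11, -0111-, -1-000, -10--0, -1010-, -1100-, 0----1, 0--11-, 0-0-1-, 0-01--, 0-100-, 00--1-, 0010--, 01-00-, 010---, 1-0000, 1-11-0, 11--00, 11-1-0

NONE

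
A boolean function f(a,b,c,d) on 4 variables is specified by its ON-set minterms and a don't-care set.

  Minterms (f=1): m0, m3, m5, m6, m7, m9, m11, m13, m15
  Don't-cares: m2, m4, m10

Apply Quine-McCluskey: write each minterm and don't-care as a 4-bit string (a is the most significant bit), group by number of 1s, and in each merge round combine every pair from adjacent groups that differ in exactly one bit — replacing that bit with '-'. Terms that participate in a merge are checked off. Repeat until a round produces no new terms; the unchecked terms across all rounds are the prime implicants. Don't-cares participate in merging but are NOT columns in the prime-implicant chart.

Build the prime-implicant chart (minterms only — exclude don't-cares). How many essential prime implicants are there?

2

Round 0: 0000✓ 0010✓ 0011✓ 0100✓ 0101✓ 0110✓ 0111✓ 1001✓ 1010✓ 1011✓ 1101✓ 1111✓
Round 1: -010✓ -011✓ -101✓ -111✓ 0-00✓ 0-10✓ 0-11✓ 00-0✓ 001-✓ 01-0✓ 01-1✓ 010-✓ 011-✓ 1-01✓ 1-11✓ 10-1✓ 101-✓ 11-1✓
Round 2: --11 -01- -1-1 0--0 0-1- 01-- 1--1
PIs = {--11, -01-, -1-1, 0--0, 0-1-, 01--, 1--1}
Coverage chart:
  m0: 0--0 ←essential
  m3: --11,-01-,0-1-
  m5: -1-1,01--
  m6: 0--0,0-1-,01--
  m7: --11,-1-1,0-1-,01--
  m9: 1--1 ←essential
  m11: --11,-01-,1--1
  m13: -1-1,1--1
  m15: --11,-1-1,1--1
Essential: 0--0, 1--1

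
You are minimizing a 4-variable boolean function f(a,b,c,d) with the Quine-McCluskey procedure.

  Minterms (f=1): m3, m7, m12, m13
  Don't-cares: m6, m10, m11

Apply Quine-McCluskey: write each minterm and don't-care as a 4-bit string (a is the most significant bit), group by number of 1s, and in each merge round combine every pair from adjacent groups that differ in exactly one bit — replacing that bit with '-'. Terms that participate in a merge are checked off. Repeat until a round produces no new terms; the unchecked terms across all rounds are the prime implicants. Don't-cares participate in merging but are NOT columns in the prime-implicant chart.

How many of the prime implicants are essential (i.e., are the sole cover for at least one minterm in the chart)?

1

[col 0] 0011*, 0110*, 0111*, 1010*, 1011*, 1100*, 1101*
[col 1] -011, 0-11, 011-, 101-, 110-
Prime implicants: -011, 0-11, 011-, 101-, 110-
PI chart (minterm → PIs covering it):
  3 | -011,0-11
  7 | 0-11,011-
  12 | 110-  (sole → essential)
  13 | 110-  (sole → essential)
Essential prime implicants: 110-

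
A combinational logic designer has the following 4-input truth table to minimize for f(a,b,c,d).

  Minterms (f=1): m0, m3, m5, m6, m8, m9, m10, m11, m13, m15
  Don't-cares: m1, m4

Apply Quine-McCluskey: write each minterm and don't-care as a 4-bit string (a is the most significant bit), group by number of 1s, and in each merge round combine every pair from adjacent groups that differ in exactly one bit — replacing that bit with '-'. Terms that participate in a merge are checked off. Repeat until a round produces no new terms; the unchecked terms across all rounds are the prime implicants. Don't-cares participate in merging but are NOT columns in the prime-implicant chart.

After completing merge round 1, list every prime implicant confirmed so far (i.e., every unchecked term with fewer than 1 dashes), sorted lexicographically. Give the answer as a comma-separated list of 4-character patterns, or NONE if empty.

NONE

size-2^0 implicants → 0000(✓)  0001(✓)  0011(✓)  0100(✓)  0101(✓)  0110(✓)  1000(✓)  1001(✓)  1010(✓)  1011(✓)  1101(✓)  1111(✓)
size-2^1 implicants → -000(✓)  -001(✓)  -011(✓)  -101(✓)  0-00(✓)  0-01(✓)  00-1(✓)  000-(✓)  01-0  010-(✓)  1-01(✓)  1-11(✓)  10-0(✓)  10-1(✓)  100-(✓)  101-(✓)  11-1(✓)
size-2^2 implicants → --01  -0-1  -00-  0-0-  1--1  10--
Unchecked terms (primes): --01, -0-1, -00-, 0-0-, 01-0, 1--1, 10--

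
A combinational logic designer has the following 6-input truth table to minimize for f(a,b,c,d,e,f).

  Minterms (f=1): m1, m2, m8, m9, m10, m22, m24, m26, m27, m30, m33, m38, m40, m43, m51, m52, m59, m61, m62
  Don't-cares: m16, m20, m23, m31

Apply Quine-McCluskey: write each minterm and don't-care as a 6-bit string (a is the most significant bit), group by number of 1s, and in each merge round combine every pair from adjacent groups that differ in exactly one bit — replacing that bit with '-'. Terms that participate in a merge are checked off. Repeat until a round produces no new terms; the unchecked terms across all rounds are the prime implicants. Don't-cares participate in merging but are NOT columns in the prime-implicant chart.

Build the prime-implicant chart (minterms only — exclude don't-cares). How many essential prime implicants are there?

9

[col 0] 000001*, 000010*, 001000*, 001001*, 001010*, 010000*, 010100*, 010110*, 010111*, 011000*, 011010*, 011011*, 011110*, 011111*, 100001*, 100110, 101000*, 101011*, 110011*, 110100*, 111011*, 111101, 111110*
[col 1] -00001, -01000, -10100, -11011, -11110, 0-1000*, 0-1010*, 00-001, 00-010, 0010-0*, 00100-, 01-000, 01-110*, 01-111*, 010-00, 0101-0, 01011-*, 011-10*, 011-11*, 0110-0*, 01101-*, 01111-*, 1-1011, 11-011
[col 2] 0-10-0, 01-11-, 011-1-
Prime implicants: -00001, -01000, -10100, -11011, -11110, 0-10-0, 00-001, 00-010, 00100-, 01-000, 01-11-, 010-00, 0101-0, 011-1-, 1-1011, 100110, 11-011, 111101
PI chart (minterm → PIs covering it):
  1 | -00001,00-001
  2 | 00-010  (sole → essential)
  8 | -01000,0-10-0,00100-
  9 | 00-001,00100-
  10 | 0-10-0,00-010
  22 | 01-11-,0101-0
  24 | 0-10-0,01-000
  26 | 0-10-0,011-1-
  27 | -11011,011-1-
  30 | -11110,01-11-,011-1-
  33 | -00001  (sole → essential)
  38 | 100110  (sole → essential)
  40 | -01000  (sole → essential)
  43 | 1-1011  (sole → essential)
  51 | 11-011  (sole → essential)
  52 | -10100  (sole → essential)
  59 | -11011,1-1011,11-011
  61 | 111101  (sole → essential)
  62 | -11110  (sole → essential)
Essential prime implicants: -00001, -01000, -10100, -11110, 00-010, 1-1011, 100110, 11-011, 111101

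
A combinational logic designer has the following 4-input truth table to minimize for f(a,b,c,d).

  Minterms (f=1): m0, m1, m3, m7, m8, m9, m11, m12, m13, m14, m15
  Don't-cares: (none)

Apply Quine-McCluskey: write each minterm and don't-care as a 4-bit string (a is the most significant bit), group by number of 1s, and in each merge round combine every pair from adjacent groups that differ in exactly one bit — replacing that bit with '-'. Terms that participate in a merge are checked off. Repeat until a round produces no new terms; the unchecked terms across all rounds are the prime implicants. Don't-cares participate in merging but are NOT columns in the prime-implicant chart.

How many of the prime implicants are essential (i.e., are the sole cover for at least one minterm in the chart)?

3

[col 0] 0000*, 0001*, 0011*, 0111*, 1000*, 1001*, 1011*, 1100*, 1101*, 1110*, 1111*
[col 1] -000*, -001*, -011*, -111*, 0-11*, 00-1*, 000-*, 1-00*, 1-01*, 1-11*, 10-1*, 100-*, 11-0*, 11-1*, 110-*, 111-*
[col 2] --11, -0-1, -00-, 1--1, 1-0-, 11--
Prime implicants: --11, -0-1, -00-, 1--1, 1-0-, 11--
PI chart (minterm → PIs covering it):
  0 | -00-  (sole → essential)
  1 | -0-1,-00-
  3 | --11,-0-1
  7 | --11  (sole → essential)
  8 | -00-,1-0-
  9 | -0-1,-00-,1--1,1-0-
  11 | --11,-0-1,1--1
  12 | 1-0-,11--
  13 | 1--1,1-0-,11--
  14 | 11--  (sole → essential)
  15 | --11,1--1,11--
Essential prime implicants: --11, -00-, 11--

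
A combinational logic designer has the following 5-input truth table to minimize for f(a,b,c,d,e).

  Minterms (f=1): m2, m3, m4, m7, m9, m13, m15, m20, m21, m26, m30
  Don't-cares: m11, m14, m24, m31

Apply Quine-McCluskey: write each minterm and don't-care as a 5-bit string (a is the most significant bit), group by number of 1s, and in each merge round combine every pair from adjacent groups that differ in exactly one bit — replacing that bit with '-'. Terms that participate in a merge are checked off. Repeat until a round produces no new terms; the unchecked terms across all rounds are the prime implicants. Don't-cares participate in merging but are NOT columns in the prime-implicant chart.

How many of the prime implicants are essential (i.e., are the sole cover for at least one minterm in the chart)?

5

[col 0] 00010*, 00011*, 00100*, 00111*, 01001*, 01011*, 01101*, 01110*, 01111*, 10100*, 10101*, 11000*, 11010*, 11110*, 11111*
[col 1] -0100, -1110*, -1111*, 0-011*, 0-111*, 00-11*, 0001-, 01-01*, 01-11*, 010-1*, 011-1*, 0111-*, 1010-, 11-10, 110-0, 1111-*
[col 2] -111-, 0--11, 01--1
Prime implicants: -0100, -111-, 0--11, 0001-, 01--1, 1010-, 11-10, 110-0
PI chart (minterm → PIs covering it):
  2 | 0001-  (sole → essential)
  3 | 0--11,0001-
  4 | -0100  (sole → essential)
  7 | 0--11  (sole → essential)
  9 | 01--1  (sole → essential)
  13 | 01--1  (sole → essential)
  15 | -111-,0--11,01--1
  20 | -0100,1010-
  21 | 1010-  (sole → essential)
  26 | 11-10,110-0
  30 | -111-,11-10
Essential prime implicants: -0100, 0--11, 0001-, 01--1, 1010-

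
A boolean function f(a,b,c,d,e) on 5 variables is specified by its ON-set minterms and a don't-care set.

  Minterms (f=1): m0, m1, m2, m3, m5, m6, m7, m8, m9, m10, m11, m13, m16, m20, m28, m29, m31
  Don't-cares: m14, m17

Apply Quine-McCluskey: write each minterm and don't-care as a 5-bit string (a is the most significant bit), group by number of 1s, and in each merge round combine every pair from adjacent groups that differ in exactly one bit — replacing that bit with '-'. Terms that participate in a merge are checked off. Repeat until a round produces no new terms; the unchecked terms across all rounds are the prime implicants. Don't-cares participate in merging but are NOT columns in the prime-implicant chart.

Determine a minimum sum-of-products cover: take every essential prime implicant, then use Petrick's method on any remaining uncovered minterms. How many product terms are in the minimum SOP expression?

size-2^0 implicants → 00000(✓)  00001(✓)  00010(✓)  00011(✓)  00101(✓)  00110(✓)  00111(✓)  01000(✓)  01001(✓)  01010(✓)  01011(✓)  01101(✓)  01110(✓)  10000(✓)  10001(✓)  10100(✓)  11100(✓)  11101(✓)  11111(✓)
size-2^1 implicants → -0000(✓)  -0001(✓)  -1101  0-000(✓)  0-001(✓)  0-010(✓)  0-011(✓)  0-101(✓)  0-110(✓)  00-01(✓)  00-10(✓)  00-11(✓)  000-0(✓)  000-1(✓)  0000-(✓)  0001-(✓)  001-1(✓)  0011-(✓)  01-01(✓)  01-10(✓)  010-0(✓)  010-1(✓)  0100-(✓)  0101-(✓)  1-100  10-00  1000-(✓)  111-1  1110-
size-2^2 implicants → -000-  0--01  0--10  0-0-0(✓)  0-0-1(✓)  0-00-(✓)  0-01-(✓)  00--1  00-1-  000--(✓)  010--(✓)
size-2^3 implicants → 0-0--
Unchecked terms (primes): -000-, -1101, 0--01, 0--10, 0-0--, 00--1, 00-1-, 1-100, 10-00, 111-1, 1110-
Minterm coverage:
  m0 ⊆ -000-,0-0--
  m1 ⊆ -000-,0--01,0-0--,00--1
  m2 ⊆ 0--10,0-0--,00-1-
  m3 ⊆ 0-0--,00--1,00-1-
  m5 ⊆ 0--01,00--1
  m6 ⊆ 0--10,00-1-
  m7 ⊆ 00--1,00-1-
  m8 ⊆ 0-0-- [E]
  m9 ⊆ 0--01,0-0--
  m10 ⊆ 0--10,0-0--
  m11 ⊆ 0-0-- [E]
  m13 ⊆ -1101,0--01
  m16 ⊆ -000-,10-00
  m20 ⊆ 1-100,10-00
  m28 ⊆ 1-100,1110-
  m29 ⊆ -1101,111-1,1110-
  m31 ⊆ 111-1 [E]
E = {0-0--, 111-1}
Petrick residual → -000-, 0--01, 00-1-, 1-100
Cover = b'c'd' + a'd'e + a'c' + a'b'd + acd'e' + abce  |cover|=6

6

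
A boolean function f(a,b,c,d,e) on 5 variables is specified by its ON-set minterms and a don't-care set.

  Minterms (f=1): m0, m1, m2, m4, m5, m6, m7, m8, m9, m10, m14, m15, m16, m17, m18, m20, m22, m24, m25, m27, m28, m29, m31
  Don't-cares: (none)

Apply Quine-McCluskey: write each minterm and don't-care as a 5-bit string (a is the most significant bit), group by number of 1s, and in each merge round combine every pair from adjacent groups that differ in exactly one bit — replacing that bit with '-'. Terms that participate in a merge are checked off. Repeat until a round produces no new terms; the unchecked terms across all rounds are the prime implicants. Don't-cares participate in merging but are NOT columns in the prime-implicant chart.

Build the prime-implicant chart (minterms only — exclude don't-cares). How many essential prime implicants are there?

3

Round 0: 00000✓ 00001✓ 00010✓ 00100✓ 00101✓ 00110✓ 00111✓ 01000✓ 01001✓ 01010✓ 01110✓ 01111✓ 10000✓ 10001✓ 10010✓ 10100✓ 10110✓ 11000✓ 11001✓ 11011✓ 11100✓ 11101✓ 11111✓
Round 1: -0000✓ -0001✓ -0010✓ -0100✓ -0110✓ -1000✓ -1001✓ -1111 0-000✓ 0-001✓ 0-010✓ 0-110✓ 0-111✓ 00-00✓ 00-01✓ 00-10✓ 000-0✓ 0000-✓ 001-0✓ 001-1✓ 0010-✓ 0011-✓ 01-10✓ 010-0✓ 0100-✓ 0111-✓ 1-000✓ 1-001✓ 1-100✓ 10-00✓ 10-10✓ 100-0✓ 1000-✓ 101-0✓ 11-00✓ 11-01✓ 11-11✓ 110-1✓ 1100-✓ 111-1✓ 1110-✓
Round 2: --000✓ --001✓ -0-00✓ -0-10✓ -00-0✓ -000-✓ -01-0✓ -100-✓ 0--10 0-0-0 0-00-✓ 0-11- 00--0✓ 00-0- 001-- 1--00 1-00-✓ 10--0✓ 11--1 11-0-
Round 3: --00- -0--0
PIs = {--00-, -0--0, -1111, 0--10, 0-0-0, 0-11-, 00-0-, 001--, 1--00, 11--1, 11-0-}
Coverage chart:
  m0: --00-,-0--0,0-0-0,00-0-
  m1: --00-,00-0-
  m2: -0--0,0--10,0-0-0
  m4: -0--0,00-0-,001--
  m5: 00-0-,001--
  m6: -0--0,0--10,0-11-,001--
  m7: 0-11-,001--
  m8: --00-,0-0-0
  m9: --00- ←essential
  m10: 0--10,0-0-0
  m14: 0--10,0-11-
  m15: -1111,0-11-
  m16: --00-,-0--0,1--00
  m17: --00- ←essential
  m18: -0--0 ←essential
  m20: -0--0,1--00
  m22: -0--0 ←essential
  m24: --00-,1--00,11-0-
  m25: --00-,11--1,11-0-
  m27: 11--1 ←essential
  m28: 1--00,11-0-
  m29: 11--1,11-0-
  m31: -1111,11--1
Essential: --00-, -0--0, 11--1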